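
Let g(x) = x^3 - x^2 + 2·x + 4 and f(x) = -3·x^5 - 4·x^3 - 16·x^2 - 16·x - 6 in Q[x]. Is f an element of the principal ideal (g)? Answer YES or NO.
In Q[x] the ideal (g) consists of all multiples of g, so f ∈ (g) iff g | f, i.e. iff the remainder of f on division by g is 0. Divide f by g (g is monic, so eliminate the leading term of the running remainder at each step):
  leading term -3·x^5: subtract (-3·x^2)·g(x) = -3·x^5 + 3·x^4 - 6·x^3 - 12·x^2, leaving -3·x^4 + 2·x^3 - 4·x^2 - 16·x - 6
  leading term -3·x^4: subtract (-3·x)·g(x) = -3·x^4 + 3·x^3 - 6·x^2 - 12·x, leaving -x^3 + 2·x^2 - 4·x - 6
  leading term -x^3: subtract (-1)·g(x) = -x^3 + x^2 - 2·x - 4, leaving x^2 - 2·x - 2
The remainder r(x) = x^2 - 2·x - 2 ≠ 0 (and deg r < deg g), so g ∤ f, i.e. f ∉ (g).

Final answer: NO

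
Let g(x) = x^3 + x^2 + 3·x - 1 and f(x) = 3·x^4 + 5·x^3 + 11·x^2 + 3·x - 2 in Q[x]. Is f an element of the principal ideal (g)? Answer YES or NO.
In Q[x] the ideal (g) consists of all multiples of g, so f ∈ (g) iff g | f, i.e. iff the remainder of f on division by g is 0. Divide f by g (g is monic, so eliminate the leading term of the running remainder at each step):
  leading term 3·x^4: subtract (3·x)·g(x) = 3·x^4 + 3·x^3 + 9·x^2 - 3·x, leaving 2·x^3 + 2·x^2 + 6·x - 2
  leading term 2·x^3: subtract (2)·g(x) = 2·x^3 + 2·x^2 + 6·x - 2, leaving 0
The remainder is 0, so f(x) = g(x) · h(x) with h(x) = 3·x + 2. Hence g | f, i.e. f ∈ (g).

Final answer: YES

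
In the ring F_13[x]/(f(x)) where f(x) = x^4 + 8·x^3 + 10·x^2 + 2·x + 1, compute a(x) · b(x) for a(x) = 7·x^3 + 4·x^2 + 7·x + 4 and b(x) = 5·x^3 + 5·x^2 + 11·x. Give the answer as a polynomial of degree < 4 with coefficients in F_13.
Multiply as integer polynomials: a · b = 35·x^6 + 55·x^5 + 132·x^4 + 99·x^3 + 97·x^2 + 44·x. Reducing coefficients mod 13: a · b ≡ 9·x^6 + 3·x^5 + 2·x^4 + 8·x^3 + 6·x^2 + 5·x. Now divide by f(x) = x^4 + 8·x^3 + 10·x^2 + 2·x + 1 in F_13[x], eliminating the leading term at each step:
  leading term 9·x^6: subtract (9·x^2)·f(x) = 9·x^6 + 7·x^5 + 12·x^4 + 5·x^3 + 9·x^2, leaving 9·x^5 + 3·x^4 + 3·x^3 + 10·x^2 + 5·x (coefficients mod 13)
  leading term 9·x^5: subtract (9·x)·f(x) = 9·x^5 + 7·x^4 + 12·x^3 + 5·x^2 + 9·x, leaving 9·x^4 + 4·x^3 + 5·x^2 + 9·x (coefficients mod 13)
  leading term 9·x^4: subtract (9)·f(x) = 9·x^4 + 7·x^3 + 12·x^2 + 5·x + 9, leaving 10·x^3 + 6·x^2 + 4·x + 4 (coefficients mod 13)
The degree is now < 4, so this is the remainder. Hence a · b ≡ 10·x^3 + 6·x^2 + 4·x + 4 in F_13[x]/(f).

Final answer: a · b ≡ 10·x^3 + 6·x^2 + 4·x + 4 (mod f(x))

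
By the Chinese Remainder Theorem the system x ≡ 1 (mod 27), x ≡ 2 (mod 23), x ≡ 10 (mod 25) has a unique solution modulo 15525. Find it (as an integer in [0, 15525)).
The moduli 27, 23, 25 are pairwise coprime, so by the CRT there is a unique solution mod 27·23·25 = 15525.
Solve by successive substitution. Start with x ≡ 1 (mod 27).
  Combine with x ≡ 2 (mod 23): write x = 1 + 27·t and require 1 + 27·t ≡ 2 (mod 23), i.e. 27·t ≡ 2 − 1 ≡ 1 (mod 23). Since 27^(−1) ≡ 6 (mod 23) (27 ≡ 4 (mod 23)), t ≡ 6·1 ≡ 6 (mod 23). So x ≡ 1 + 27·6 = 163 (mod 621).
  Combine with x ≡ 10 (mod 25): write x = 163 + 621·t and require 163 + 621·t ≡ 10 (mod 25), i.e. 621·t ≡ 10 − 163 ≡ 22 (mod 25). Since 621^(−1) ≡ 6 (mod 25) (621 ≡ 21 (mod 25)), t ≡ 6·22 ≡ 7 (mod 25). So x ≡ 163 + 621·7 = 4510 (mod 15525).
Unique solution in [0, 15525): x = 4510.

Final answer: x ≡ 4510 (mod 15525); the representative in [0, 15525) is 4510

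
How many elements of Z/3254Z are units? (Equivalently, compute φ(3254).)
An element a ∈ Z/3254Z is a unit iff gcd(a, 3254) = 1, so the number of units is φ(3254). φ is multiplicative, with φ(p^e) = p^e − p^(e−1). Factorise 3254 = 2 · 1627. Then
  φ(3254) = (2 − 1) · (1627 − 1) = 1 · 1626 = 1626.

Final answer: Z/3254Z has φ(3254) = 1626 units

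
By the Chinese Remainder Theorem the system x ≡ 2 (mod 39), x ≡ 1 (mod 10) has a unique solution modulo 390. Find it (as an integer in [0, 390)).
x ≡ 41 (mod 390); the representative in [0, 390) is 41

The moduli 39, 10 are pairwise coprime, so by the CRT there is a unique solution mod 39·10 = 390.
Solve by successive substitution. Start with x ≡ 2 (mod 39).
  Combine with x ≡ 1 (mod 10): write x = 2 + 39·t and require 2 + 39·t ≡ 1 (mod 10), i.e. 39·t ≡ 1 − 2 ≡ 9 (mod 10). Since 39^(−1) ≡ 9 (mod 10) (39 ≡ 9 (mod 10)), t ≡ 9·9 ≡ 1 (mod 10). So x ≡ 2 + 39·1 = 41 (mod 390).
Unique solution in [0, 390): x = 41.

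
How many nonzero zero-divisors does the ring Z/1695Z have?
In Z/1695Z each nonzero element is either a unit (gcd with 1695 is 1) or a zero-divisor (gcd > 1). The number of units is φ(1695): factorise 1695 = 3 · 5 · 113, so φ(1695) = (3 − 1) · (5 − 1) · (113 − 1) = 2 · 4 · 112 = 896. The nonzero elements number 1695 − 1 = 1694. Hence the nonzero zero-divisors number 1694 − 896 = 798.

Final answer: Z/1695Z has 798 nonzero zero-divisors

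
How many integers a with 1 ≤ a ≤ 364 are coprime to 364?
144

The number of a ∈ {1, ..., 364} with gcd(a, 364) = 1 is by definition Euler's totient φ(364). φ is multiplicative, with φ(p^e) = p^e − p^(e−1). Factorise 364 = 2^2 · 7 · 13. Then
  φ(364) = (2^2 − 2^1) · (7 − 1) · (13 − 1) = 2 · 6 · 12 = 144.
So there are 144 such integers.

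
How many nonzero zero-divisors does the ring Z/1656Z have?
Z/1656Z has 1127 nonzero zero-divisors

In Z/1656Z each nonzero element is either a unit (gcd with 1656 is 1) or a zero-divisor (gcd > 1). The number of units is φ(1656): factorise 1656 = 2^3 · 3^2 · 23, so φ(1656) = (2^3 − 2^2) · (3^2 − 3^1) · (23 − 1) = 4 · 6 · 22 = 528. The nonzero elements number 1656 − 1 = 1655. Hence the nonzero zero-divisors number 1655 − 528 = 1127.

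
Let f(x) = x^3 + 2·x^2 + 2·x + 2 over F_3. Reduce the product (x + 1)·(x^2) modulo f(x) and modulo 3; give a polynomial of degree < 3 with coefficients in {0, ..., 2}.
a · b ≡ 2·x^2 + x + 1 (mod f(x))

Multiply as integer polynomials: a · b = x^3 + x^2. Reducing coefficients mod 3: a · b ≡ x^3 + x^2. Now divide by f(x) = x^3 + 2·x^2 + 2·x + 2 in F_3[x], eliminating the leading term at each step:
  leading term x^3: subtract (1)·f(x) = x^3 + 2·x^2 + 2·x + 2, leaving 2·x^2 + x + 1 (coefficients mod 3)
The degree is now < 3, so this is the remainder. Hence a · b ≡ 2·x^2 + x + 1 in F_3[x]/(f).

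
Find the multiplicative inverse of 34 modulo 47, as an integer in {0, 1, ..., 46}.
Apply the extended Euclidean algorithm to (47, 34), tracking rows (r, s, t) with s·47 + t·34 = r. Each division r_prev = q·r_cur + r_new produces the new row as (previous row) − q·(current row):
  row A: (47, 1, 0)   [1·47 + 0·34 = 47]
  row B: (34, 0, 1)   [0·47 + 1·34 = 34]
  47 = 1·34 + 13   → row C = row A − 1·row B = (13, 1, −1)   [check: 1·47 − 1·34 = 13]
  34 = 2·13 + 8   → row D = row B − 2·row C = (8, −2, 3)   [check: −2·47 + 3·34 = 8]
  13 = 1·8 + 5   → row E = row C − 1·row D = (5, 3, −4)   [check: 3·47 − 4·34 = 5]
  8 = 1·5 + 3   → row F = row D − 1·row E = (3, −5, 7)   [check: −5·47 + 7·34 = 3]
  5 = 1·3 + 2   → row G = row E − 1·row F = (2, 8, −11)   [check: 8·47 − 11·34 = 2]
  3 = 1·2 + 1   → row H = row F − 1·row G = (1, −13, 18)   [check: −13·47 + 18·34 = 1]
  2 = 2·1 + 0   → remainder 0, stop. gcd = 1 (last nonzero row H).
The gcd is 1, so 34 is invertible mod 47. The last nonzero row gives −13·47 + 18·34 = 1, so t = 18. So 34^(−1) ≡ 18 (mod 47). Verify: 34 · 18 = 612 ≡ 1 (mod 47). ✓

Final answer: 34^(−1) ≡ 18 (mod 47)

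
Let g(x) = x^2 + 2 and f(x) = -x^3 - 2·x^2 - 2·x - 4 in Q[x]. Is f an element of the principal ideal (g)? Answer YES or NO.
In Q[x] the ideal (g) consists of all multiples of g, so f ∈ (g) iff g | f, i.e. iff the remainder of f on division by g is 0. Divide f by g (g is monic, so eliminate the leading term of the running remainder at each step):
  leading term -x^3: subtract (-x)·g(x) = -x^3 - 2·x, leaving -2·x^2 - 4
  leading term -2·x^2: subtract (-2)·g(x) = -2·x^2 - 4, leaving 0
The remainder is 0, so f(x) = g(x) · h(x) with h(x) = -x - 2. Hence g | f, i.e. f ∈ (g).

Final answer: YES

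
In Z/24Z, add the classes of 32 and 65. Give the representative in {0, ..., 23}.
Reduce the summands first: 32 ≡ 8, 65 ≡ 17 (mod 24), so 32 + 65 ≡ 8 + 17 (mod 24). 8 + 17 = 25; 25 = 1·24 + 1, so (32 + 65) mod 24 = 1.

Final answer: 1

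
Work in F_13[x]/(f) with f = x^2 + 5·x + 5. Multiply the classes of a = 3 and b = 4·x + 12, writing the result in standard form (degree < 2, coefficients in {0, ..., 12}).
Multiply as integer polynomials: a · b = 12·x + 36. Reducing coefficients mod 13: a · b ≡ 12·x + 10. This already has degree < 2, so no reduction by f is needed. Hence a · b ≡ 12·x + 10 in F_13[x]/(f).

Final answer: a · b ≡ 12·x + 10 (mod f(x))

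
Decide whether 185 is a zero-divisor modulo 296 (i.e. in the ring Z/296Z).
YES

gcd(185, 296) = 37 > 1, so 185 is not a unit in Z/296Z. In Z/nZ every nonzero non-unit is a zero-divisor: explicitly, take b = 296/gcd = 8 ≠ 0 (mod 296); then 185·8 = 1480 = 5·296, i.e. 185·8 ≡ 0 (mod 296). So 185 is a zero-divisor.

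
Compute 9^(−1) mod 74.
Apply the extended Euclidean algorithm to (74, 9), tracking rows (r, s, t) with s·74 + t·9 = r. Each division r_prev = q·r_cur + r_new produces the new row as (previous row) − q·(current row):
  row A: (74, 1, 0)   [1·74 + 0·9 = 74]
  row B: (9, 0, 1)   [0·74 + 1·9 = 9]
  74 = 8·9 + 2   → row C = row A − 8·row B = (2, 1, −8)   [check: 1·74 − 8·9 = 2]
  9 = 4·2 + 1   → row D = row B − 4·row C = (1, −4, 33)   [check: −4·74 + 33·9 = 1]
  2 = 2·1 + 0   → remainder 0, stop. gcd = 1 (last nonzero row D).
The gcd is 1, so 9 is invertible mod 74. The last nonzero row gives −4·74 + 33·9 = 1, so t = 33. So 9^(−1) ≡ 33 (mod 74). Verify: 9 · 33 = 297 ≡ 1 (mod 74). ✓

Final answer: 9^(−1) ≡ 33 (mod 74)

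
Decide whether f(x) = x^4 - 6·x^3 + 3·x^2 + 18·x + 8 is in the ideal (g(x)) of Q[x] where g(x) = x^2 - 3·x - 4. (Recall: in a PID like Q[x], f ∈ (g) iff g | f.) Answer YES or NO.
YES

In Q[x] the ideal (g) consists of all multiples of g, so f ∈ (g) iff g | f, i.e. iff the remainder of f on division by g is 0. Divide f by g (g is monic, so eliminate the leading term of the running remainder at each step):
  leading term x^4: subtract (x^2)·g(x) = x^4 - 3·x^3 - 4·x^2, leaving -3·x^3 + 7·x^2 + 18·x + 8
  leading term -3·x^3: subtract (-3·x)·g(x) = -3·x^3 + 9·x^2 + 12·x, leaving -2·x^2 + 6·x + 8
  leading term -2·x^2: subtract (-2)·g(x) = -2·x^2 + 6·x + 8, leaving 0
The remainder is 0, so f(x) = g(x) · h(x) with h(x) = x^2 - 3·x - 2. Hence g | f, i.e. f ∈ (g).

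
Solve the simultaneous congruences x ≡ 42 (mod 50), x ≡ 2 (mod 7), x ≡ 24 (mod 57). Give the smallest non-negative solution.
The moduli 50, 7, 57 are pairwise coprime, so by the CRT there is a unique solution mod 50·7·57 = 19950.
Solve by successive substitution. Start with x ≡ 42 (mod 50).
  Combine with x ≡ 2 (mod 7): write x = 42 + 50·t and require 42 + 50·t ≡ 2 (mod 7), i.e. 50·t ≡ 2 − 42 ≡ 2 (mod 7). Since 50^(−1) ≡ 1 (mod 7) (50 ≡ 1 (mod 7)), t ≡ 1·2 ≡ 2 (mod 7). So x ≡ 42 + 50·2 = 142 (mod 350).
  Combine with x ≡ 24 (mod 57): write x = 142 + 350·t and require 142 + 350·t ≡ 24 (mod 57), i.e. 350·t ≡ 24 − 142 ≡ 53 (mod 57). Since 350^(−1) ≡ 50 (mod 57) (350 ≡ 8 (mod 57)), t ≡ 50·53 ≡ 28 (mod 57). So x ≡ 142 + 350·28 = 9942 (mod 19950).
Unique solution in [0, 19950): x = 9942.

Final answer: x ≡ 9942 (mod 19950); the representative in [0, 19950) is 9942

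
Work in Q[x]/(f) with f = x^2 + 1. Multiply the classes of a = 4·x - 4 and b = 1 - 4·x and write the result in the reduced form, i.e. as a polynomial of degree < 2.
a · b ≡ 20·x + 12 (mod f(x))

First multiply in Q[x] without reducing: a · b = -16·x^2 + 20·x - 4. Now divide by f(x) = x^2 + 1, eliminating the leading term at each step:
  leading term -16·x^2: subtract (-16)·f(x) = -16·x^2 - 16, leaving 20·x + 12
The degree is now < 2, so this is the remainder. Hence a · b ≡ 20·x + 12 in Q[x]/(f).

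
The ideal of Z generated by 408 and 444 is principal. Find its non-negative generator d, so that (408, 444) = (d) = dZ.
(408, 444) = (12); d = 12

In the PID Z, (a, b) is generated by gcd(a, b). Compute gcd(444, 408) with the extended Euclidean algorithm, tracking rows (r, s, t) with s·444 + t·408 = r:
  row A: (444, 1, 0)   [1·444 + 0·408 = 444]
  row B: (408, 0, 1)   [0·444 + 1·408 = 408]
  444 = 1·408 + 36   → row C = row A − 1·row B = (36, 1, −1)   [check: 1·444 − 1·408 = 36]
  408 = 11·36 + 12   → row D = row B − 11·row C = (12, −11, 12)   [check: −11·444 + 12·408 = 12]
  36 = 3·12 + 0   → remainder 0, stop. gcd = 12 (last nonzero row D).
So gcd(408, 444) = 12, with Bézout identity −11·444 + 12·408 = 12. Containment (⊇): the Bézout identity exhibits 12 as an element of (408, 444), giving (12) ⊆ (408, 444). Containment (⊆): since 12 | 408 and 12 | 444 (408 = 12·34, 444 = 12·37), every Z-linear combination of 408 and 444 is divisible by 12, so (408, 444) ⊆ (12). Therefore (408, 444) = (12), d = 12.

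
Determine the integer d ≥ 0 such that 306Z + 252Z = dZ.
In the PID Z, (a, b) is generated by gcd(a, b). Compute gcd(306, 252) with the extended Euclidean algorithm, tracking rows (r, s, t) with s·306 + t·252 = r:
  row A: (306, 1, 0)   [1·306 + 0·252 = 306]
  row B: (252, 0, 1)   [0·306 + 1·252 = 252]
  306 = 1·252 + 54   → row C = row A − 1·row B = (54, 1, −1)   [check: 1·306 − 1·252 = 54]
  252 = 4·54 + 36   → row D = row B − 4·row C = (36, −4, 5)   [check: −4·306 + 5·252 = 36]
  54 = 1·36 + 18   → row E = row C − 1·row D = (18, 5, −6)   [check: 5·306 − 6·252 = 18]
  36 = 2·18 + 0   → remainder 0, stop. gcd = 18 (last nonzero row E).
So gcd(306, 252) = 18, with Bézout identity 5·306 − 6·252 = 18. Containment (⊇): the Bézout identity exhibits 18 as an element of (306, 252), giving (18) ⊆ (306, 252). Containment (⊆): since 18 | 306 and 18 | 252 (306 = 18·17, 252 = 18·14), every Z-linear combination of 306 and 252 is divisible by 18, so (306, 252) ⊆ (18). Therefore (306, 252) = (18), d = 18.

Final answer: (306, 252) = (18); d = 18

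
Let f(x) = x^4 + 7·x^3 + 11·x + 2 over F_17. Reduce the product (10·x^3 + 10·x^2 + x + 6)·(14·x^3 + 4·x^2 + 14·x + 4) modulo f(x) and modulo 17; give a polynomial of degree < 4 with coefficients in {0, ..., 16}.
Multiply as integer polynomials: a · b = 140·x^6 + 180·x^5 + 194·x^4 + 268·x^3 + 78·x^2 + 88·x + 24. Reducing coefficients mod 17: a · b ≡ 4·x^6 + 10·x^5 + 7·x^4 + 13·x^3 + 10·x^2 + 3·x + 7. Now divide by f(x) = x^4 + 7·x^3 + 11·x + 2 in F_17[x], eliminating the leading term at each step:
  leading term 4·x^6: subtract (4·x^2)·f(x) = 4·x^6 + 11·x^5 + 10·x^3 + 8·x^2, leaving 16·x^5 + 7·x^4 + 3·x^3 + 2·x^2 + 3·x + 7 (coefficients mod 17)
  leading term 16·x^5: subtract (16·x)·f(x) = 16·x^5 + 10·x^4 + 6·x^2 + 15·x, leaving 14·x^4 + 3·x^3 + 13·x^2 + 5·x + 7 (coefficients mod 17)
  leading term 14·x^4: subtract (14)·f(x) = 14·x^4 + 13·x^3 + x + 11, leaving 7·x^3 + 13·x^2 + 4·x + 13 (coefficients mod 17)
The degree is now < 4, so this is the remainder. Hence a · b ≡ 7·x^3 + 13·x^2 + 4·x + 13 in F_17[x]/(f).

Final answer: a · b ≡ 7·x^3 + 13·x^2 + 4·x + 13 (mod f(x))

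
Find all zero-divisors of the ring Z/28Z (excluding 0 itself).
An element a ∈ Z/28Z (with a ≠ 0) is a zero-divisor iff gcd(a, 28) > 1 (because a is a unit precisely when gcd(a, n) = 1, and in Z/nZ every nonzero, non-unit element is a zero-divisor). Scan a = 1, ..., 27 and keep those with gcd(a, 28) > 1:
  gcd(2, 28) = 2, gcd(4, 28) = 4, gcd(6, 28) = 2, gcd(7, 28) = 7, gcd(8, 28) = 4, gcd(10, 28) = 2, gcd(12, 28) = 4, gcd(14, 28) = 14, gcd(16, 28) = 4, gcd(18, 28) = 2, gcd(20, 28) = 4, gcd(21, 28) = 7, gcd(22, 28) = 2, gcd(24, 28) = 4, gcd(26, 28) = 2.
All other a ∈ {1, ..., 27} have gcd(a, 28) = 1 and are units. So the nonzero zero-divisors are exactly the 15 values of a appearing in this scan.

Final answer: nonzero zero-divisors of Z/28Z = {2, 4, 6, 7, 8, 10, 12, 14, 16, 18, 20, 21, 22, 24, 26}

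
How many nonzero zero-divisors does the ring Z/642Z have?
In Z/642Z each nonzero element is either a unit (gcd with 642 is 1) or a zero-divisor (gcd > 1). The number of units is φ(642): factorise 642 = 2 · 3 · 107, so φ(642) = (2 − 1) · (3 − 1) · (107 − 1) = 1 · 2 · 106 = 212. The nonzero elements number 642 − 1 = 641. Hence the nonzero zero-divisors number 641 − 212 = 429.

Final answer: Z/642Z has 429 nonzero zero-divisors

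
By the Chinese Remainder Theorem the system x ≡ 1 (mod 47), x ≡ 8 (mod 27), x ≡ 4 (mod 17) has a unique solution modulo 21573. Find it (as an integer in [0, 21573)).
The moduli 47, 27, 17 are pairwise coprime, so by the CRT there is a unique solution mod 47·27·17 = 21573.
Solve by successive substitution. Start with x ≡ 1 (mod 47).
  Combine with x ≡ 8 (mod 27): write x = 1 + 47·t and require 1 + 47·t ≡ 8 (mod 27), i.e. 47·t ≡ 8 − 1 ≡ 7 (mod 27). Since 47^(−1) ≡ 23 (mod 27) (47 ≡ 20 (mod 27)), t ≡ 23·7 ≡ 26 (mod 27). So x ≡ 1 + 47·26 = 1223 (mod 1269).
  Combine with x ≡ 4 (mod 17): write x = 1223 + 1269·t and require 1223 + 1269·t ≡ 4 (mod 17), i.e. 1269·t ≡ 4 − 1223 ≡ 5 (mod 17). Since 1269^(−1) ≡ 14 (mod 17) (1269 ≡ 11 (mod 17)), t ≡ 14·5 ≡ 2 (mod 17). So x ≡ 1223 + 1269·2 = 3761 (mod 21573).
Unique solution in [0, 21573): x = 3761.

Final answer: x ≡ 3761 (mod 21573); the representative in [0, 21573) is 3761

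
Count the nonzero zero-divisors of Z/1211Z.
In Z/1211Z each nonzero element is either a unit (gcd with 1211 is 1) or a zero-divisor (gcd > 1). The number of units is φ(1211): factorise 1211 = 7 · 173, so φ(1211) = (7 − 1) · (173 − 1) = 6 · 172 = 1032. The nonzero elements number 1211 − 1 = 1210. Hence the nonzero zero-divisors number 1210 − 1032 = 178.

Final answer: Z/1211Z has 178 nonzero zero-divisors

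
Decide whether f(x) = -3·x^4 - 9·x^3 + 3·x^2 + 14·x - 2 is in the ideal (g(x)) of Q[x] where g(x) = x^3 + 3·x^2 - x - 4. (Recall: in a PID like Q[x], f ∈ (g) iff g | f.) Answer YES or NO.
In Q[x] the ideal (g) consists of all multiples of g, so f ∈ (g) iff g | f, i.e. iff the remainder of f on division by g is 0. Divide f by g (g is monic, so eliminate the leading term of the running remainder at each step):
  leading term -3·x^4: subtract (-3·x)·g(x) = -3·x^4 - 9·x^3 + 3·x^2 + 12·x, leaving 2·x - 2
The remainder r(x) = 2·x - 2 ≠ 0 (and deg r < deg g), so g ∤ f, i.e. f ∉ (g).

Final answer: NO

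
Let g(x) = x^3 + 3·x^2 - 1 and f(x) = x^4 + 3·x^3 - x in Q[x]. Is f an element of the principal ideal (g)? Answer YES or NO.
In Q[x] the ideal (g) consists of all multiples of g, so f ∈ (g) iff g | f, i.e. iff the remainder of f on division by g is 0. Divide f by g (g is monic, so eliminate the leading term of the running remainder at each step):
  leading term x^4: subtract (x)·g(x) = x^4 + 3·x^3 - x, leaving 0
The remainder is 0, so f(x) = g(x) · h(x) with h(x) = x. Hence g | f, i.e. f ∈ (g).

Final answer: YES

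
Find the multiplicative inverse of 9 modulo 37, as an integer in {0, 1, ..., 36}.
Apply the extended Euclidean algorithm to (37, 9), tracking rows (r, s, t) with s·37 + t·9 = r. Each division r_prev = q·r_cur + r_new produces the new row as (previous row) − q·(current row):
  row A: (37, 1, 0)   [1·37 + 0·9 = 37]
  row B: (9, 0, 1)   [0·37 + 1·9 = 9]
  37 = 4·9 + 1   → row C = row A − 4·row B = (1, 1, −4)   [check: 1·37 − 4·9 = 1]
  9 = 9·1 + 0   → remainder 0, stop. gcd = 1 (last nonzero row C).
The gcd is 1, so 9 is invertible mod 37. The last nonzero row gives 1·37 − 4·9 = 1, so t = −4. So 9^(−1) ≡ −4 ≡ 33 (mod 37). Verify: 9 · 33 = 297 ≡ 1 (mod 37). ✓

Final answer: 9^(−1) ≡ 33 (mod 37)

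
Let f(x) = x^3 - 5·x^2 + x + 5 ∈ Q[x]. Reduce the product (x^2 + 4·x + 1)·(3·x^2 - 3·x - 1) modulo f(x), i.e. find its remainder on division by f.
a · b ≡ 107·x^2 - 46·x - 121 (mod f(x))

First multiply in Q[x] without reducing: a · b = 3·x^4 + 9·x^3 - 10·x^2 - 7·x - 1. Now divide by f(x) = x^3 - 5·x^2 + x + 5, eliminating the leading term at each step:
  leading term 3·x^4: subtract (3·x)·f(x) = 3·x^4 - 15·x^3 + 3·x^2 + 15·x, leaving 24·x^3 - 13·x^2 - 22·x - 1
  leading term 24·x^3: subtract (24)·f(x) = 24·x^3 - 120·x^2 + 24·x + 120, leaving 107·x^2 - 46·x - 121
The degree is now < 3, so this is the remainder. Hence a · b ≡ 107·x^2 - 46·x - 121 in Q[x]/(f).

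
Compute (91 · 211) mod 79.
Reduce the factors first: 91 ≡ 12, 211 ≡ 53 (mod 79), so 91 · 211 ≡ 12 · 53 (mod 79). 12 · 53 = 636. Dividing by 79: 636 = 8·79 + 4. So (91 · 211) mod 79 = 4.

Final answer: 4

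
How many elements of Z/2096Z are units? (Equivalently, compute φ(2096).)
Z/2096Z has φ(2096) = 1040 units

An element a ∈ Z/2096Z is a unit iff gcd(a, 2096) = 1, so the number of units is φ(2096). φ is multiplicative, with φ(p^e) = p^e − p^(e−1). Factorise 2096 = 2^4 · 131. Then
  φ(2096) = (2^4 − 2^3) · (131 − 1) = 8 · 130 = 1040.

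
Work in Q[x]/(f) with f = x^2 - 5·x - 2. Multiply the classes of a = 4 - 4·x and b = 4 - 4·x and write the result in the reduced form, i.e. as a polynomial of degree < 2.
a · b ≡ 48·x + 48 (mod f(x))

First multiply in Q[x] without reducing: a · b = 16·x^2 - 32·x + 16. Now divide by f(x) = x^2 - 5·x - 2, eliminating the leading term at each step:
  leading term 16·x^2: subtract (16)·f(x) = 16·x^2 - 80·x - 32, leaving 48·x + 48
The degree is now < 2, so this is the remainder. Hence a · b ≡ 48·x + 48 in Q[x]/(f).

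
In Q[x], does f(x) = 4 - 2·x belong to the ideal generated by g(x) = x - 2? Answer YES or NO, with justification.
In Q[x] the ideal (g) consists of all multiples of g, so f ∈ (g) iff g | f, i.e. iff the remainder of f on division by g is 0. Divide f by g (g is monic, so eliminate the leading term of the running remainder at each step):
  leading term -2·x: subtract (-2)·g(x) = 4 - 2·x, leaving 0
The remainder is 0, so f(x) = g(x) · h(x) with h(x) = -2. Hence g | f, i.e. f ∈ (g).

Final answer: YES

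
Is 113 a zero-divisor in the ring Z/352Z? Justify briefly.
NO

gcd(113, 352) = 1, so 113 is a unit in Z/352Z (it has a multiplicative inverse). A unit cannot be a zero-divisor: if 113·b ≡ 0 then multiplying both sides by 113^(−1) gives b ≡ 0. So 113 is not a zero-divisor.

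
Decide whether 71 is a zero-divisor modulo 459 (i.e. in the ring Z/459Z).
NO

gcd(71, 459) = 1, so 71 is a unit in Z/459Z (it has a multiplicative inverse). A unit cannot be a zero-divisor: if 71·b ≡ 0 then multiplying both sides by 71^(−1) gives b ≡ 0. So 71 is not a zero-divisor.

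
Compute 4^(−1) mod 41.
4^(−1) ≡ 31 (mod 41)

Apply the extended Euclidean algorithm to (41, 4), tracking rows (r, s, t) with s·41 + t·4 = r. Each division r_prev = q·r_cur + r_new produces the new row as (previous row) − q·(current row):
  row A: (41, 1, 0)   [1·41 + 0·4 = 41]
  row B: (4, 0, 1)   [0·41 + 1·4 = 4]
  41 = 10·4 + 1   → row C = row A − 10·row B = (1, 1, −10)   [check: 1·41 − 10·4 = 1]
  4 = 4·1 + 0   → remainder 0, stop. gcd = 1 (last nonzero row C).
The gcd is 1, so 4 is invertible mod 41. The last nonzero row gives 1·41 − 10·4 = 1, so t = −10. So 4^(−1) ≡ −10 ≡ 31 (mod 41). Verify: 4 · 31 = 124 ≡ 1 (mod 41). ✓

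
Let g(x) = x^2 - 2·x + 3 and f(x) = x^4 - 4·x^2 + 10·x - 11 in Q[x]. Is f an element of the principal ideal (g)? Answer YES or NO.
In Q[x] the ideal (g) consists of all multiples of g, so f ∈ (g) iff g | f, i.e. iff the remainder of f on division by g is 0. Divide f by g (g is monic, so eliminate the leading term of the running remainder at each step):
  leading term x^4: subtract (x^2)·g(x) = x^4 - 2·x^3 + 3·x^2, leaving 2·x^3 - 7·x^2 + 10·x - 11
  leading term 2·x^3: subtract (2·x)·g(x) = 2·x^3 - 4·x^2 + 6·x, leaving -3·x^2 + 4·x - 11
  leading term -3·x^2: subtract (-3)·g(x) = -3·x^2 + 6·x - 9, leaving -2·x - 2
The remainder r(x) = -2·x - 2 ≠ 0 (and deg r < deg g), so g ∤ f, i.e. f ∉ (g).

Final answer: NO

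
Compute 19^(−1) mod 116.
19^(−1) ≡ 55 (mod 116)

Apply the extended Euclidean algorithm to (116, 19), tracking rows (r, s, t) with s·116 + t·19 = r. Each division r_prev = q·r_cur + r_new produces the new row as (previous row) − q·(current row):
  row A: (116, 1, 0)   [1·116 + 0·19 = 116]
  row B: (19, 0, 1)   [0·116 + 1·19 = 19]
  116 = 6·19 + 2   → row C = row A − 6·row B = (2, 1, −6)   [check: 1·116 − 6·19 = 2]
  19 = 9·2 + 1   → row D = row B − 9·row C = (1, −9, 55)   [check: −9·116 + 55·19 = 1]
  2 = 2·1 + 0   → remainder 0, stop. gcd = 1 (last nonzero row D).
The gcd is 1, so 19 is invertible mod 116. The last nonzero row gives −9·116 + 55·19 = 1, so t = 55. So 19^(−1) ≡ 55 (mod 116). Verify: 19 · 55 = 1045 ≡ 1 (mod 116). ✓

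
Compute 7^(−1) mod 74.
7^(−1) ≡ 53 (mod 74)

Apply the extended Euclidean algorithm to (74, 7), tracking rows (r, s, t) with s·74 + t·7 = r. Each division r_prev = q·r_cur + r_new produces the new row as (previous row) − q·(current row):
  row A: (74, 1, 0)   [1·74 + 0·7 = 74]
  row B: (7, 0, 1)   [0·74 + 1·7 = 7]
  74 = 10·7 + 4   → row C = row A − 10·row B = (4, 1, −10)   [check: 1·74 − 10·7 = 4]
  7 = 1·4 + 3   → row D = row B − 1·row C = (3, −1, 11)   [check: −1·74 + 11·7 = 3]
  4 = 1·3 + 1   → row E = row C − 1·row D = (1, 2, −21)   [check: 2·74 − 21·7 = 1]
  3 = 3·1 + 0   → remainder 0, stop. gcd = 1 (last nonzero row E).
The gcd is 1, so 7 is invertible mod 74. The last nonzero row gives 2·74 − 21·7 = 1, so t = −21. So 7^(−1) ≡ −21 ≡ 53 (mod 74). Verify: 7 · 53 = 371 ≡ 1 (mod 74). ✓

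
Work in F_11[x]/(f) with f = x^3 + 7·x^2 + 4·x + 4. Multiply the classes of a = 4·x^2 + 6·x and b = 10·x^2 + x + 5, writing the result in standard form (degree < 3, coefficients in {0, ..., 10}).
Multiply as integer polynomials: a · b = 40·x^4 + 64·x^3 + 26·x^2 + 30·x. Reducing coefficients mod 11: a · b ≡ 7·x^4 + 9·x^3 + 4·x^2 + 8·x. Now divide by f(x) = x^3 + 7·x^2 + 4·x + 4 in F_11[x], eliminating the leading term at each step:
  leading term 7·x^4: subtract (7·x)·f(x) = 7·x^4 + 5·x^3 + 6·x^2 + 6·x, leaving 4·x^3 + 9·x^2 + 2·x (coefficients mod 11)
  leading term 4·x^3: subtract (4)·f(x) = 4·x^3 + 6·x^2 + 5·x + 5, leaving 3·x^2 + 8·x + 6 (coefficients mod 11)
The degree is now < 3, so this is the remainder. Hence a · b ≡ 3·x^2 + 8·x + 6 in F_11[x]/(f).

Final answer: a · b ≡ 3·x^2 + 8·x + 6 (mod f(x))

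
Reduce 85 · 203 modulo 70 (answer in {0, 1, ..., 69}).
Reduce the factors first: 85 ≡ 15, 203 ≡ 63 (mod 70), so 85 · 203 ≡ 15 · 63 (mod 70). 15 · 63 = 945. Dividing by 70: 945 = 13·70 + 35. So (85 · 203) mod 70 = 35.

Final answer: 35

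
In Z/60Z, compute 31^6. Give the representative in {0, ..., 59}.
1

Use repeated squaring. Binary(6) = 110. Walk through the bits of the exponent 6 left-to-right: at each bit after the leading one, square the running value, then multiply by 31 if the bit is 1 (always reducing mod 60):
  bit 1 = 1 (leading): start with 31.
  bit 2 = 1: square 31^2 = 961 ≡ 1; bit is 1, so multiply 1·31 = 31 (mod 60).
  bit 3 = 0: square 31^2 = 961 ≡ 1 (mod 60).
Final value: 31^6 ≡ 1 (mod 60).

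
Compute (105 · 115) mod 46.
Reduce the factors first: 105 ≡ 13, 115 ≡ 23 (mod 46), so 105 · 115 ≡ 13 · 23 (mod 46). 13 · 23 = 299. Dividing by 46: 299 = 6·46 + 23. So (105 · 115) mod 46 = 23.

Final answer: 23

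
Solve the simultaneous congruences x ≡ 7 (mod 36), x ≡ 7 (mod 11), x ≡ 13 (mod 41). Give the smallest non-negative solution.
The moduli 36, 11, 41 are pairwise coprime, so by the CRT there is a unique solution mod 36·11·41 = 16236.
Solve by successive substitution. Start with x ≡ 7 (mod 36).
  Combine with x ≡ 7 (mod 11): write x = 7 + 36·t and require 7 + 36·t ≡ 7 (mod 11), i.e. 36·t ≡ 7 − 7 ≡ 0 (mod 11). Since 36^(−1) ≡ 4 (mod 11) (36 ≡ 3 (mod 11)), t ≡ 4·0 ≡ 0 (mod 11). So x ≡ 7 + 36·0 = 7 (mod 396).
  Combine with x ≡ 13 (mod 41): write x = 7 + 396·t and require 7 + 396·t ≡ 13 (mod 41), i.e. 396·t ≡ 13 − 7 ≡ 6 (mod 41). Since 396^(−1) ≡ 38 (mod 41) (396 ≡ 27 (mod 41)), t ≡ 38·6 ≡ 23 (mod 41). So x ≡ 7 + 396·23 = 9115 (mod 16236).
Unique solution in [0, 16236): x = 9115.

Final answer: x ≡ 9115 (mod 16236); the representative in [0, 16236) is 9115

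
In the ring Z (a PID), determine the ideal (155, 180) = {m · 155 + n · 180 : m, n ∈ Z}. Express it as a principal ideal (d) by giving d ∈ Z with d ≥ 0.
(155, 180) = (5); d = 5

In the PID Z, (a, b) is generated by gcd(a, b). Compute gcd(180, 155) with the extended Euclidean algorithm, tracking rows (r, s, t) with s·180 + t·155 = r:
  row A: (180, 1, 0)   [1·180 + 0·155 = 180]
  row B: (155, 0, 1)   [0·180 + 1·155 = 155]
  180 = 1·155 + 25   → row C = row A − 1·row B = (25, 1, −1)   [check: 1·180 − 1·155 = 25]
  155 = 6·25 + 5   → row D = row B − 6·row C = (5, −6, 7)   [check: −6·180 + 7·155 = 5]
  25 = 5·5 + 0   → remainder 0, stop. gcd = 5 (last nonzero row D).
So gcd(155, 180) = 5, with Bézout identity −6·180 + 7·155 = 5. Containment (⊇): the Bézout identity exhibits 5 as an element of (155, 180), giving (5) ⊆ (155, 180). Containment (⊆): since 5 | 155 and 5 | 180 (155 = 5·31, 180 = 5·36), every Z-linear combination of 155 and 180 is divisible by 5, so (155, 180) ⊆ (5). Therefore (155, 180) = (5), d = 5.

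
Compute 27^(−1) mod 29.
Apply the extended Euclidean algorithm to (29, 27), tracking rows (r, s, t) with s·29 + t·27 = r. Each division r_prev = q·r_cur + r_new produces the new row as (previous row) − q·(current row):
  row A: (29, 1, 0)   [1·29 + 0·27 = 29]
  row B: (27, 0, 1)   [0·29 + 1·27 = 27]
  29 = 1·27 + 2   → row C = row A − 1·row B = (2, 1, −1)   [check: 1·29 − 1·27 = 2]
  27 = 13·2 + 1   → row D = row B − 13·row C = (1, −13, 14)   [check: −13·29 + 14·27 = 1]
  2 = 2·1 + 0   → remainder 0, stop. gcd = 1 (last nonzero row D).
The gcd is 1, so 27 is invertible mod 29. The last nonzero row gives −13·29 + 14·27 = 1, so t = 14. So 27^(−1) ≡ 14 (mod 29). Verify: 27 · 14 = 378 ≡ 1 (mod 29). ✓

Final answer: 27^(−1) ≡ 14 (mod 29)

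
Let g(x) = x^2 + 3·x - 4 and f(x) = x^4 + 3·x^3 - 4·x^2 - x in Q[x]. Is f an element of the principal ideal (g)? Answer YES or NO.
In Q[x] the ideal (g) consists of all multiples of g, so f ∈ (g) iff g | f, i.e. iff the remainder of f on division by g is 0. Divide f by g (g is monic, so eliminate the leading term of the running remainder at each step):
  leading term x^4: subtract (x^2)·g(x) = x^4 + 3·x^3 - 4·x^2, leaving -x
The remainder r(x) = -x ≠ 0 (and deg r < deg g), so g ∤ f, i.e. f ∉ (g).

Final answer: NO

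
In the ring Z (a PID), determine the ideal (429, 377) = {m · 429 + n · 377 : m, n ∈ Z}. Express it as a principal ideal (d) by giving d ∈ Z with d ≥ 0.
In the PID Z, (a, b) is generated by gcd(a, b). Compute gcd(429, 377) with the extended Euclidean algorithm, tracking rows (r, s, t) with s·429 + t·377 = r:
  row A: (429, 1, 0)   [1·429 + 0·377 = 429]
  row B: (377, 0, 1)   [0·429 + 1·377 = 377]
  429 = 1·377 + 52   → row C = row A − 1·row B = (52, 1, −1)   [check: 1·429 − 1·377 = 52]
  377 = 7·52 + 13   → row D = row B − 7·row C = (13, −7, 8)   [check: −7·429 + 8·377 = 13]
  52 = 4·13 + 0   → remainder 0, stop. gcd = 13 (last nonzero row D).
So gcd(429, 377) = 13, with Bézout identity −7·429 + 8·377 = 13. Containment (⊇): the Bézout identity exhibits 13 as an element of (429, 377), giving (13) ⊆ (429, 377). Containment (⊆): since 13 | 429 and 13 | 377 (429 = 13·33, 377 = 13·29), every Z-linear combination of 429 and 377 is divisible by 13, so (429, 377) ⊆ (13). Therefore (429, 377) = (13), d = 13.

Final answer: (429, 377) = (13); d = 13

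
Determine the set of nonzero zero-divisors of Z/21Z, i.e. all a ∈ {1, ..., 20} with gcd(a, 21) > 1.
nonzero zero-divisors of Z/21Z = {3, 6, 7, 9, 12, 14, 15, 18}

An element a ∈ Z/21Z (with a ≠ 0) is a zero-divisor iff gcd(a, 21) > 1 (because a is a unit precisely when gcd(a, n) = 1, and in Z/nZ every nonzero, non-unit element is a zero-divisor). Scan a = 1, ..., 20 and keep those with gcd(a, 21) > 1:
  gcd(3, 21) = 3, gcd(6, 21) = 3, gcd(7, 21) = 7, gcd(9, 21) = 3, gcd(12, 21) = 3, gcd(14, 21) = 7, gcd(15, 21) = 3, gcd(18, 21) = 3.
All other a ∈ {1, ..., 20} have gcd(a, 21) = 1 and are units. So the nonzero zero-divisors are exactly the 8 values of a appearing in this scan.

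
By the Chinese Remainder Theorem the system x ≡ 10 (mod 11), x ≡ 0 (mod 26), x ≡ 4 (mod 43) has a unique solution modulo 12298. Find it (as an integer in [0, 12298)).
The moduli 11, 26, 43 are pairwise coprime, so by the CRT there is a unique solution mod 11·26·43 = 12298.
Solve by successive substitution. Start with x ≡ 10 (mod 11).
  Combine with x ≡ 0 (mod 26): write x = 10 + 11·t and require 10 + 11·t ≡ 0 (mod 26), i.e. 11·t ≡ 0 − 10 ≡ 16 (mod 26). Since 11^(−1) ≡ 19 (mod 26), t ≡ 19·16 ≡ 18 (mod 26). So x ≡ 10 + 11·18 = 208 (mod 286).
  Combine with x ≡ 4 (mod 43): write x = 208 + 286·t and require 208 + 286·t ≡ 4 (mod 43), i.e. 286·t ≡ 4 − 208 ≡ 11 (mod 43). Since 286^(−1) ≡ 20 (mod 43) (286 ≡ 28 (mod 43)), t ≡ 20·11 ≡ 5 (mod 43). So x ≡ 208 + 286·5 = 1638 (mod 12298).
Unique solution in [0, 12298): x = 1638.

Final answer: x ≡ 1638 (mod 12298); the representative in [0, 12298) is 1638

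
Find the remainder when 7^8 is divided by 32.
1

Use repeated squaring. Binary(8) = 1000. Walk through the bits of the exponent 8 left-to-right: at each bit after the leading one, square the running value, then multiply by 7 if the bit is 1 (always reducing mod 32):
  bit 1 = 1 (leading): start with 7.
  bit 2 = 0: square 7^2 = 49 ≡ 17 (mod 32).
  bit 3 = 0: square 17^2 = 289 ≡ 1 (mod 32).
  bit 4 = 0: square 1^2 = 1 (mod 32).
Final value: 7^8 ≡ 1 (mod 32).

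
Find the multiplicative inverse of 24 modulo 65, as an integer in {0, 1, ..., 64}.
Apply the extended Euclidean algorithm to (65, 24), tracking rows (r, s, t) with s·65 + t·24 = r. Each division r_prev = q·r_cur + r_new produces the new row as (previous row) − q·(current row):
  row A: (65, 1, 0)   [1·65 + 0·24 = 65]
  row B: (24, 0, 1)   [0·65 + 1·24 = 24]
  65 = 2·24 + 17   → row C = row A − 2·row B = (17, 1, −2)   [check: 1·65 − 2·24 = 17]
  24 = 1·17 + 7   → row D = row B − 1·row C = (7, −1, 3)   [check: −1·65 + 3·24 = 7]
  17 = 2·7 + 3   → row E = row C − 2·row D = (3, 3, −8)   [check: 3·65 − 8·24 = 3]
  7 = 2·3 + 1   → row F = row D − 2·row E = (1, −7, 19)   [check: −7·65 + 19·24 = 1]
  3 = 3·1 + 0   → remainder 0, stop. gcd = 1 (last nonzero row F).
The gcd is 1, so 24 is invertible mod 65. The last nonzero row gives −7·65 + 19·24 = 1, so t = 19. So 24^(−1) ≡ 19 (mod 65). Verify: 24 · 19 = 456 ≡ 1 (mod 65). ✓

Final answer: 24^(−1) ≡ 19 (mod 65)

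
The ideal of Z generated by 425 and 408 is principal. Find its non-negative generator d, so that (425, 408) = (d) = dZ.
In the PID Z, (a, b) is generated by gcd(a, b). Compute gcd(425, 408) with the extended Euclidean algorithm, tracking rows (r, s, t) with s·425 + t·408 = r:
  row A: (425, 1, 0)   [1·425 + 0·408 = 425]
  row B: (408, 0, 1)   [0·425 + 1·408 = 408]
  425 = 1·408 + 17   → row C = row A − 1·row B = (17, 1, −1)   [check: 1·425 − 1·408 = 17]
  408 = 24·17 + 0   → remainder 0, stop. gcd = 17 (last nonzero row C).
So gcd(425, 408) = 17, with Bézout identity 1·425 − 1·408 = 17. Containment (⊇): the Bézout identity exhibits 17 as an element of (425, 408), giving (17) ⊆ (425, 408). Containment (⊆): since 17 | 425 and 17 | 408 (425 = 17·25, 408 = 17·24), every Z-linear combination of 425 and 408 is divisible by 17, so (425, 408) ⊆ (17). Therefore (425, 408) = (17), d = 17.

Final answer: (425, 408) = (17); d = 17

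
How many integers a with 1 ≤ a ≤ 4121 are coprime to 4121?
The number of a ∈ {1, ..., 4121} with gcd(a, 4121) = 1 is by definition Euler's totient φ(4121). φ is multiplicative, with φ(p^e) = p^e − p^(e−1). Factorise 4121 = 13 · 317. Then
  φ(4121) = (13 − 1) · (317 − 1) = 12 · 316 = 3792.
So there are 3792 such integers.

Final answer: 3792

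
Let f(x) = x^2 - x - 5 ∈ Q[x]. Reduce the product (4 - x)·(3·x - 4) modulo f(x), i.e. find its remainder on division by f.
a · b ≡ 13·x - 31 (mod f(x))

First multiply in Q[x] without reducing: a · b = -3·x^2 + 16·x - 16. Now divide by f(x) = x^2 - x - 5, eliminating the leading term at each step:
  leading term -3·x^2: subtract (-3)·f(x) = -3·x^2 + 3·x + 15, leaving 13·x - 31
The degree is now < 2, so this is the remainder. Hence a · b ≡ 13·x - 31 in Q[x]/(f).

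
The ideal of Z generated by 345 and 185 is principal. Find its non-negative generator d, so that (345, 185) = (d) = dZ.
In the PID Z, (a, b) is generated by gcd(a, b). Compute gcd(345, 185) with the extended Euclidean algorithm, tracking rows (r, s, t) with s·345 + t·185 = r:
  row A: (345, 1, 0)   [1·345 + 0·185 = 345]
  row B: (185, 0, 1)   [0·345 + 1·185 = 185]
  345 = 1·185 + 160   → row C = row A − 1·row B = (160, 1, −1)   [check: 1·345 − 1·185 = 160]
  185 = 1·160 + 25   → row D = row B − 1·row C = (25, −1, 2)   [check: −1·345 + 2·185 = 25]
  160 = 6·25 + 10   → row E = row C − 6·row D = (10, 7, −13)   [check: 7·345 − 13·185 = 10]
  25 = 2·10 + 5   → row F = row D − 2·row E = (5, −15, 28)   [check: −15·345 + 28·185 = 5]
  10 = 2·5 + 0   → remainder 0, stop. gcd = 5 (last nonzero row F).
So gcd(345, 185) = 5, with Bézout identity −15·345 + 28·185 = 5. Containment (⊇): the Bézout identity exhibits 5 as an element of (345, 185), giving (5) ⊆ (345, 185). Containment (⊆): since 5 | 345 and 5 | 185 (345 = 5·69, 185 = 5·37), every Z-linear combination of 345 and 185 is divisible by 5, so (345, 185) ⊆ (5). Therefore (345, 185) = (5), d = 5.

Final answer: (345, 185) = (5); d = 5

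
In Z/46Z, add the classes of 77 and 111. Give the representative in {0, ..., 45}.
Reduce the summands first: 77 ≡ 31, 111 ≡ 19 (mod 46), so 77 + 111 ≡ 31 + 19 (mod 46). 31 + 19 = 50; 50 = 1·46 + 4, so (77 + 111) mod 46 = 4.

Final answer: 4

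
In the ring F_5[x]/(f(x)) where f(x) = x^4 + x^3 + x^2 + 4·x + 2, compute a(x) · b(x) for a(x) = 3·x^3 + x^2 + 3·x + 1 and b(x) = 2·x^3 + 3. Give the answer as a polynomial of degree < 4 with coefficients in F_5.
Multiply as integer polynomials: a · b = 6·x^6 + 2·x^5 + 6·x^4 + 11·x^3 + 3·x^2 + 9·x + 3. Reducing coefficients mod 5: a · b ≡ x^6 + 2·x^5 + x^4 + x^3 + 3·x^2 + 4·x + 3. Now divide by f(x) = x^4 + x^3 + x^2 + 4·x + 2 in F_5[x], eliminating the leading term at each step:
  leading term x^6: subtract (x^2)·f(x) = x^6 + x^5 + x^4 + 4·x^3 + 2·x^2, leaving x^5 + 2·x^3 + x^2 + 4·x + 3 (coefficients mod 5)
  leading term x^5: subtract (x)·f(x) = x^5 + x^4 + x^3 + 4·x^2 + 2·x, leaving 4·x^4 + x^3 + 2·x^2 + 2·x + 3 (coefficients mod 5)
  leading term 4·x^4: subtract (4)·f(x) = 4·x^4 + 4·x^3 + 4·x^2 + x + 3, leaving 2·x^3 + 3·x^2 + x (coefficients mod 5)
The degree is now < 4, so this is the remainder. Hence a · b ≡ 2·x^3 + 3·x^2 + x in F_5[x]/(f).

Final answer: a · b ≡ 2·x^3 + 3·x^2 + x (mod f(x))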